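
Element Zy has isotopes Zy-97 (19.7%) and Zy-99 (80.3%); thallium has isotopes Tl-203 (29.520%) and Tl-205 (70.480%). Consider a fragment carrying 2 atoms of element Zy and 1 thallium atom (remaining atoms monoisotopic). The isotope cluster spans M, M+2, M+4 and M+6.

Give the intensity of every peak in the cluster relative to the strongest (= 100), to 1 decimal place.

2.5 : 26.6 : 91.0 : 100.0

Element Zy pattern (n=2): 0.038809 : 0.316382 : 0.644809
Thallium pattern (n=1): 0.2952 : 0.7048
Convolve the two distributions (both contribute in 2-u steps):
  M: 0.038809×0.2952 = 0.011456
  M+2: 0.038809×0.7048 + 0.316382×0.2952 = 0.120749
  M+4: 0.316382×0.7048 + 0.644809×0.2952 = 0.413334
  M+6: 0.644809×0.7048 = 0.454461
Scale to base peak (0.454461) = 100: 2.5 : 26.6 : 91.0 : 100.0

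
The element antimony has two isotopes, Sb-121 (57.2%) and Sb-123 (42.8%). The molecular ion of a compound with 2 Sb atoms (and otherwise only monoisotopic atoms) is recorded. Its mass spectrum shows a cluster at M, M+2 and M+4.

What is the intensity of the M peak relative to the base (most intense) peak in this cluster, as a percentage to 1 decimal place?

66.8%

(0.572 + 0.428)^2 gives M 0.3272, M+2 0.4896, M+4 0.1832; the largest is M+2.
P(M+2) = C(2,1) × 0.572^1 × 0.428^1 = 2 × 0.5720 × 0.4280 = 0.489632 (base)
P(M) = C(2,0) × 0.572^2 × 0.428^0 = 1 × 0.327184 × 1.0000 = 0.327184
Relative intensity = 0.327184 / 0.489632 × 100 = 66.8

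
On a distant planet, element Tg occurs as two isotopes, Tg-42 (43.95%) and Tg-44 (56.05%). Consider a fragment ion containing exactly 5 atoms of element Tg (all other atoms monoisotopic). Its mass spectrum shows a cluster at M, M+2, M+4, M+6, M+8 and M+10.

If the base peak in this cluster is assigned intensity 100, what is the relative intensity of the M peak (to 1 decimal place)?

4.8

Term probabilities: M 0.0164, M+2 0.1046, M+4 0.2667, M+6 0.3401, M+8 0.2169, M+10 0.0553. Base peak = M+6.
P(M+6) = C(5,3) × 0.4395^2 × 0.5605^3 = 10 × 0.19316025 × 0.17608682 = 0.340130 (base)
P(M) = C(5,0) × 0.4395^5 × 0.5605^0 = 1 × 0.01639813 × 1.0000 = 0.016398
Relative intensity = 0.016398 / 0.340130 × 100 = 4.8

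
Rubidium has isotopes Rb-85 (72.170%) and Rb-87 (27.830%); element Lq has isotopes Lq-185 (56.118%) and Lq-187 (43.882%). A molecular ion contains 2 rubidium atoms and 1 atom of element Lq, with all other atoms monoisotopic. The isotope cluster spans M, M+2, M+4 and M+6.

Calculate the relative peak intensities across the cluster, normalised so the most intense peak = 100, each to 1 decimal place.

Rubidium pattern (n=2): 0.52085089 : 0.40169822 : 0.07745089
Element Lq pattern (n=1): 0.56118 : 0.43882
Convolve the two distributions (both contribute in 2-u steps):
  M: 0.52085089×0.56118 = 0.292291
  M+2: 0.52085089×0.43882 + 0.40169822×0.56118 = 0.453985
  M+4: 0.40169822×0.43882 + 0.07745089×0.56118 = 0.219737
  M+6: 0.07745089×0.43882 = 0.033987
Scale to base peak (0.453985) = 100: 64.4 : 100.0 : 48.4 : 7.5

64.4 : 100.0 : 48.4 : 7.5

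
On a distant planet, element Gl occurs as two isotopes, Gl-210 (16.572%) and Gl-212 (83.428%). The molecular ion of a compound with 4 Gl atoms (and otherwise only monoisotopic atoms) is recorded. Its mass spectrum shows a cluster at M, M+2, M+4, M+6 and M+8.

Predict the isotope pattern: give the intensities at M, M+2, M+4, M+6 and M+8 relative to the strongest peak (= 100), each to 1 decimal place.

0.2 : 3.1 : 23.7 : 79.5 : 100.0

Expanding (0.16572 + 0.83428)^4:
P(M) = 0.16572^4 = 0.000754
P(M+2) = 4 × 0.16572^3 × 0.83428^1 = 0.015188
P(M+4) = 6 × 0.16572^2 × 0.83428^2 = 0.114690
P(M+6) = 4 × 0.16572^1 × 0.83428^3 = 0.384920
P(M+8) = 0.83428^4 = 0.484448
The M+8 peak is largest (0.484448); scaling to 100 gives 0.2 : 3.1 : 23.7 : 79.5 : 100.0.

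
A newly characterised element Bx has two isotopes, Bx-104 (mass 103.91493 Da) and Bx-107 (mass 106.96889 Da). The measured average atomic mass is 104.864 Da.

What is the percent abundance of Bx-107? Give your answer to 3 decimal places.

Writing the weighted mean with unknown fraction x of Bx-104:
103.91493·x + 106.96889·(1 − x) = 104.864
(103.91493 − 106.96889)·x = 104.864 − 106.96889
x = -2.10489 / -3.05396 = 0.68923 → 68.923% Bx-104, 31.077% Bx-107.

31.077%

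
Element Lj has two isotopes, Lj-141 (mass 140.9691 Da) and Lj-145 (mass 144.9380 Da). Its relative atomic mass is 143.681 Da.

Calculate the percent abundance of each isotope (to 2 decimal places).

Lj-141: 31.67%, Lj-145: 68.33%

Writing the weighted mean with unknown fraction x of Lj-141:
140.9691·x + 144.9380·(1 − x) = 143.681
(140.9691 − 144.9380)·x = 143.681 − 144.9380
x = -1.2570 / -3.9689 = 0.31671 → 31.67% Lj-141, 68.33% Lj-145.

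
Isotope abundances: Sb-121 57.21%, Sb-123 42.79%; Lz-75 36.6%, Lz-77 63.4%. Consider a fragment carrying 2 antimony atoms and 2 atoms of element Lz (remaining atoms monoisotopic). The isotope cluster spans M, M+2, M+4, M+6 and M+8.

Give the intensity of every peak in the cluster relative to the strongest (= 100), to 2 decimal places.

Antimony pattern (n=2): 0.32729841 : 0.48960318 : 0.18309841
Element Lz pattern (n=2): 0.133956 : 0.464088 : 0.401956
Convolve the two distributions (both contribute in 2-u steps):
  M: 0.32729841×0.133956 = 0.043844
  M+2: 0.32729841×0.464088 + 0.48960318×0.133956 = 0.217481
  M+4: 0.32729841×0.401956 + 0.48960318×0.464088 + 0.18309841×0.133956 = 0.383306
  M+6: 0.48960318×0.401956 + 0.18309841×0.464088 = 0.281773
  M+8: 0.18309841×0.401956 = 0.073598
Scale to base peak (0.383306) = 100: 11.44 : 56.74 : 100.00 : 73.51 : 19.20

11.44 : 56.74 : 100.00 : 73.51 : 19.20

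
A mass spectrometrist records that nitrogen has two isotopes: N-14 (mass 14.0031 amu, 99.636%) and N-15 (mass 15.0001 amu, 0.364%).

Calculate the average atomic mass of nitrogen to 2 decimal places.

14.01 amu

Weight each isotope mass by its fractional abundance: 0.99636 × 14.0031 + 0.00364 × 15.0001
= 13.95213 + 0.05460 = 14.00673 amu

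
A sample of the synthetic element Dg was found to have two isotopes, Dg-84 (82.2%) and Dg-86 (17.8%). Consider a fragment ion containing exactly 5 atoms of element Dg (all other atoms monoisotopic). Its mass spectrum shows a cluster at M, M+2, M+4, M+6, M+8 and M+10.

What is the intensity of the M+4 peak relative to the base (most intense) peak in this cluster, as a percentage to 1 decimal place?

Binomial terms of (0.822 + 0.178)^5: M 0.3753, M+2 0.4063, M+4 0.1760, M+6 0.0381, M+8 0.0041, M+10 0.0002 → M+2 is the base peak.
P(M+2) = C(5,1) × 0.822^4 × 0.178^1 = 5 × 0.45654887 × 0.1780 = 0.406328 (base)
P(M+4) = C(5,2) × 0.822^3 × 0.178^2 = 10 × 0.55541225 × 0.031684 = 0.175977
Relative intensity = 0.175977 / 0.406328 × 100 = 43.3

43.3%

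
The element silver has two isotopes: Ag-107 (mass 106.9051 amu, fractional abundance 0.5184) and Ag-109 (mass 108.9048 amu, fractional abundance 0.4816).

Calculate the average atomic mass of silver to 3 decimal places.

107.868 amu

Ar = Σ fᵢ·mᵢ = 0.5184 × 106.9051 + 0.4816 × 108.9048
= 55.41960 + 52.44855 = 107.86815 amu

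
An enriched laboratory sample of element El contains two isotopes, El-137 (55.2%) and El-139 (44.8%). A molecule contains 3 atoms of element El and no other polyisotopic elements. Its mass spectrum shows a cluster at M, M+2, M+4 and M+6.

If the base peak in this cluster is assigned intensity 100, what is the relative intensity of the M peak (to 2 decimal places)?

(0.552 + 0.448)^3 gives M 0.1682, M+2 0.4095, M+4 0.3324, M+6 0.0899; the largest is M+2.
P(M+2) = C(3,1) × 0.552^2 × 0.448^1 = 3 × 0.304704 × 0.4480 = 0.409522 (base)
P(M) = C(3,0) × 0.552^3 × 0.448^0 = 1 × 0.16819661 × 1.0000 = 0.168197
Relative intensity = 0.168197 / 0.409522 × 100 = 41.07

41.07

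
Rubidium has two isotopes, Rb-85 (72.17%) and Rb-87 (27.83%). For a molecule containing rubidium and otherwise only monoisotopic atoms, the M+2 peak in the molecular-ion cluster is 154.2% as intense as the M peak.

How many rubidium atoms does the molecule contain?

The M+2/M ratio from n Rb atoms is n · q/p = n · 0.2783/0.7217.
n = 1.542 × 0.7217/0.2783 = 4.00 ≈ 4

4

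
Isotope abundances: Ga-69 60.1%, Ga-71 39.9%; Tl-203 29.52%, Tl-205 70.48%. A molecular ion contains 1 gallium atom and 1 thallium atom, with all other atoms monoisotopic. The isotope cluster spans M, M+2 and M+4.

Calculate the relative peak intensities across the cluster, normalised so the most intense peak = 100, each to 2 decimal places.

Gallium pattern (n=1): 0.6010 : 0.3990
Thallium pattern (n=1): 0.2952 : 0.7048
Convolve the two distributions (both contribute in 2-u steps):
  M: 0.6010×0.2952 = 0.177415
  M+2: 0.6010×0.7048 + 0.3990×0.2952 = 0.541370
  M+4: 0.3990×0.7048 = 0.281215
Scale to base peak (0.541370) = 100: 32.77 : 100.00 : 51.95

32.77 : 100.00 : 51.95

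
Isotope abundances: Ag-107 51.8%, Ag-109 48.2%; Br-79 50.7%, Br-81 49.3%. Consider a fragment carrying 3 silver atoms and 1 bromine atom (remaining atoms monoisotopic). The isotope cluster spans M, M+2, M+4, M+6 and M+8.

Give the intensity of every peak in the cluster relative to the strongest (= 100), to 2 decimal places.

Silver pattern (n=3): 0.13899183 : 0.3879965 : 0.3610315 : 0.11198017
Bromine pattern (n=1): 0.5070 : 0.4930
Convolve the two distributions (both contribute in 2-u steps):
  M: 0.13899183×0.5070 = 0.070469
  M+2: 0.13899183×0.4930 + 0.3879965×0.5070 = 0.265237
  M+4: 0.3879965×0.4930 + 0.3610315×0.5070 = 0.374325
  M+6: 0.3610315×0.4930 + 0.11198017×0.5070 = 0.234762
  M+8: 0.11198017×0.4930 = 0.055206
Scale to base peak (0.374325) = 100: 18.83 : 70.86 : 100.00 : 62.72 : 14.75

18.83 : 70.86 : 100.00 : 62.72 : 14.75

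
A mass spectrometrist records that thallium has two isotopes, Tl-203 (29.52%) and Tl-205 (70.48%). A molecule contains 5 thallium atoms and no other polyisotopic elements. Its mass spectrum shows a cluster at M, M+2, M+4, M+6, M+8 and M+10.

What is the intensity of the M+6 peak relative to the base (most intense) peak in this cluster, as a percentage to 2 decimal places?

Binomial terms of (0.2952 + 0.7048)^5: M 0.0022, M+2 0.0268, M+4 0.1278, M+6 0.3051, M+8 0.3642, M+10 0.1739 → M+8 is the base peak.
P(M+8) = C(5,4) × 0.2952^1 × 0.7048^4 = 5 × 0.2952 × 0.24675365 = 0.364208 (base)
P(M+6) = C(5,3) × 0.2952^2 × 0.7048^3 = 10 × 0.08714304 × 0.35010449 = 0.305092
Relative intensity = 0.305092 / 0.364208 × 100 = 83.77

83.77%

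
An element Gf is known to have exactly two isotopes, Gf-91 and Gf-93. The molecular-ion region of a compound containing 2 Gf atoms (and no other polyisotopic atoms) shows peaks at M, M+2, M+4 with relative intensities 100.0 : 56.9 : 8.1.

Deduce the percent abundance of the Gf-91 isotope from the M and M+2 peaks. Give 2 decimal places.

77.85%

Let p = fractional abundance of Gf-91. I(M+2)/I(M) = [C(2,1)·p^1·(1−p)] / p^2 = 2·(1−p)/p = 56.9/100.0 = 0.5690
(1−p)/p = 0.5690/2 = 0.2845  ⇒  p = 1/(1 + 0.2845) = 0.7785
Gf-91: 77.85%, Gf-93: 22.15%.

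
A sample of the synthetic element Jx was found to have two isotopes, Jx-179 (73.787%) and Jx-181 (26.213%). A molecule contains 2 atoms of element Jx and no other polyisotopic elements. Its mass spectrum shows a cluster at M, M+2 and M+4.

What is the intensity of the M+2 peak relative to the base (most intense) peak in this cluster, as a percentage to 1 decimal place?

71.1%

Binomial terms of (0.73787 + 0.26213)^2: M 0.5445, M+2 0.3868, M+4 0.0687 → M is the base peak.
P(M) = C(2,0) × 0.73787^2 × 0.26213^0 = 1 × 0.54445214 × 1.0000 = 0.544452 (base)
P(M+2) = C(2,1) × 0.73787^1 × 0.26213^1 = 2 × 0.73787 × 0.26213 = 0.386836
Relative intensity = 0.386836 / 0.544452 × 100 = 71.1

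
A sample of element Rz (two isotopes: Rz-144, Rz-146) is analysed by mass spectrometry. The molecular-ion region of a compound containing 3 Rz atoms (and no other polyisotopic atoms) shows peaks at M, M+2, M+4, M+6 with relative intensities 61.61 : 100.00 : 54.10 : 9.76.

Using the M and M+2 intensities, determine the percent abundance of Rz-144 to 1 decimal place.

If p is the fraction of Rz that is Rz-144, then I(M+2)/I(M) = [C(3,1)·p^2·(1−p)] / p^3 = 3·(1−p)/p = 100.00/61.61 = 1.6231
(1−p)/p = 1.6231/3 = 0.5410  ⇒  p = 1/(1 + 0.5410) = 0.6489
Rz-144: 64.9%, Rz-146: 35.1%.

64.9%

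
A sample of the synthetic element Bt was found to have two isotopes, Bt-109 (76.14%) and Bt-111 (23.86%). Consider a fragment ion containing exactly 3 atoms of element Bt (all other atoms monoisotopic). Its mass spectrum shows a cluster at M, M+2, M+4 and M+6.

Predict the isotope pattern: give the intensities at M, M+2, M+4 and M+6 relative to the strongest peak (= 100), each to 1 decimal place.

100.0 : 94.0 : 29.5 : 3.1

The 3 Bt atoms are independent, so intensities follow the terms of (0.7614 + 0.2386)^3.
P(M) = 0.7614^3 = 0.441406
P(M+2) = 3 × 0.7614^2 × 0.2386^1 = 0.414971
P(M+4) = 3 × 0.7614^1 × 0.2386^2 = 0.130039
P(M+6) = 0.2386^3 = 0.013583
The M peak is largest (0.441406); scaling to 100 gives 100.0 : 94.0 : 29.5 : 3.1.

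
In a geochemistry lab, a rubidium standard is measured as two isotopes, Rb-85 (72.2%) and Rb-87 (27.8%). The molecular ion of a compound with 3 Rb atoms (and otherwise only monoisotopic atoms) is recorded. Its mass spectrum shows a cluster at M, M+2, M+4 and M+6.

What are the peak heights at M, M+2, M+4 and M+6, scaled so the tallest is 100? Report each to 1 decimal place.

86.6 : 100.0 : 38.5 : 4.9

Each Rb atom is independently Rb-85 (p = 0.722) or Rb-87 (q = 0.278); the cluster is the binomial expansion (p + q)^3.
P(M) = 0.722^3 = 0.376367
P(M+2) = 3 × 0.722^2 × 0.278^1 = 0.434751
P(M+4) = 3 × 0.722^1 × 0.278^2 = 0.167397
P(M+6) = 0.278^3 = 0.021485
The M+2 peak is largest (0.434751); scaling to 100 gives 86.6 : 100.0 : 38.5 : 4.9.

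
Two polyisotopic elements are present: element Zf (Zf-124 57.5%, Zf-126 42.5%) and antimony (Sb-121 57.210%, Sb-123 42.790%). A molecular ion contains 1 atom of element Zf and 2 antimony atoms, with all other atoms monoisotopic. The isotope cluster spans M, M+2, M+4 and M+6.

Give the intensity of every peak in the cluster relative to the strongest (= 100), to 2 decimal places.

44.74 : 100.00 : 74.50 : 18.50

Element Zf pattern (n=1): 0.5750 : 0.4250
Antimony pattern (n=2): 0.32729841 : 0.48960318 : 0.18309841
Convolve the two distributions (both contribute in 2-u steps):
  M: 0.5750×0.32729841 = 0.188197
  M+2: 0.5750×0.48960318 + 0.4250×0.32729841 = 0.420624
  M+4: 0.5750×0.18309841 + 0.4250×0.48960318 = 0.313363
  M+6: 0.4250×0.18309841 = 0.077817
Scale to base peak (0.420624) = 100: 44.74 : 100.00 : 74.50 : 18.50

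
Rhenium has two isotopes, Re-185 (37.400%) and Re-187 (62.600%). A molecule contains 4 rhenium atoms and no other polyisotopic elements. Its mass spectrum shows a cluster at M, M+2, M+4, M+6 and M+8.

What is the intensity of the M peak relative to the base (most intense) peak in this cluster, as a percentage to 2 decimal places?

5.33%

Term probabilities: M 0.0196, M+2 0.1310, M+4 0.3289, M+6 0.3670, M+8 0.1536. Base peak = M+6.
P(M+6) = C(4,3) × 0.37400^1 × 0.62600^3 = 4 × 0.3740 × 0.24531438 = 0.366990 (base)
P(M) = C(4,0) × 0.37400^4 × 0.62600^0 = 1 × 0.0195653 × 1.0000 = 0.019565
Relative intensity = 0.019565 / 0.366990 × 100 = 5.33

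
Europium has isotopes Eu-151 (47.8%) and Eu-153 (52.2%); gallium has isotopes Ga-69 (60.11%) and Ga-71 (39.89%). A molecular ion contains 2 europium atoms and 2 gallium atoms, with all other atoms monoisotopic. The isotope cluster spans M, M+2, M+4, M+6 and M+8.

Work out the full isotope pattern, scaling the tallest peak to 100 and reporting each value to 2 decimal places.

Europium pattern (n=2): 0.228484 : 0.499032 : 0.272484
Gallium pattern (n=2): 0.36132121 : 0.47955758 : 0.15912121
Convolve the two distributions (both contribute in 2-u steps):
  M: 0.228484×0.36132121 = 0.082556
  M+2: 0.228484×0.47955758 + 0.499032×0.36132121 = 0.289882
  M+4: 0.228484×0.15912121 + 0.499032×0.47955758 + 0.272484×0.36132121 = 0.374125
  M+6: 0.499032×0.15912121 + 0.272484×0.47955758 = 0.210078
  M+8: 0.272484×0.15912121 = 0.043358
Scale to base peak (0.374125) = 100: 22.07 : 77.48 : 100.00 : 56.15 : 11.59

22.07 : 77.48 : 100.00 : 56.15 : 11.59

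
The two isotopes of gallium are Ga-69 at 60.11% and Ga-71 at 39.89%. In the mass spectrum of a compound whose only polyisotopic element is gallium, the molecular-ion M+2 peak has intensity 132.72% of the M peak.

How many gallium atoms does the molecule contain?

The M+2/M ratio from n Ga atoms is n · q/p = n · 0.3989/0.6011.
n = 1.3272 × 0.6011/0.3989 = 2.00 ≈ 2

2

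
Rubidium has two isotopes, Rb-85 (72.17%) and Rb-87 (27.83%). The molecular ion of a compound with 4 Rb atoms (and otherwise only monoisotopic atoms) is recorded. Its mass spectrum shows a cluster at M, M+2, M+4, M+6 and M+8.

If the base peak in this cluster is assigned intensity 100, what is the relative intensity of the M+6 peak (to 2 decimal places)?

14.87

Term probabilities: M 0.2713, M+2 0.4184, M+4 0.2420, M+6 0.0622, M+8 0.0060. Base peak = M+2.
P(M+2) = C(4,1) × 0.7217^3 × 0.2783^1 = 4 × 0.37589809 × 0.2783 = 0.418450 (base)
P(M+6) = C(4,3) × 0.7217^1 × 0.2783^3 = 4 × 0.7217 × 0.02155458 = 0.062224
Relative intensity = 0.062224 / 0.418450 × 100 = 14.87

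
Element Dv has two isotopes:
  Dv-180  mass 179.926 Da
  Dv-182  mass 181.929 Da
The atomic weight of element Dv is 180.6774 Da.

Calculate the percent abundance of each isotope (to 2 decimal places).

Dv-180: 62.49%, Dv-182: 37.51%

With x = fraction of Dv-180 (so Dv-182 is 1 − x):
179.926·x + 181.929·(1 − x) = 180.6774
(179.926 − 181.929)·x = 180.6774 − 181.929
x = -1.2516 / -2.003 = 0.62486 → 62.49% Dv-180, 37.51% Dv-182.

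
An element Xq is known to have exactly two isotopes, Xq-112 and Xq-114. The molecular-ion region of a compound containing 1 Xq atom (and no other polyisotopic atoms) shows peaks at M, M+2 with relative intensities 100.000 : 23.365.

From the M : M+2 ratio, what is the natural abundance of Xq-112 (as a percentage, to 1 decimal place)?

81.1%

Write p for the Xq-112 fraction. I(M+2)/I(M) = [C(1,1)·p^0·(1−p)] / p^1 = 1·(1−p)/p = 23.365/100.000 = 0.2336
(1−p)/p = 0.2336/1 = 0.2336  ⇒  p = 1/(1 + 0.2336) = 0.8106
Xq-112: 81.1%, Xq-114: 18.9%.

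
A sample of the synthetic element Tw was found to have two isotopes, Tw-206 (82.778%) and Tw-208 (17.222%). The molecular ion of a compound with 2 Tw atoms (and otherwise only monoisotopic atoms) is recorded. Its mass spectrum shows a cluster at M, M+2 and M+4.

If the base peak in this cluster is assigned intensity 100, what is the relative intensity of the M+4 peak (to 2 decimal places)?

Term probabilities: M 0.6852, M+2 0.2851, M+4 0.0297. Base peak = M.
P(M) = C(2,0) × 0.82778^2 × 0.17222^0 = 1 × 0.68521973 × 1.0000 = 0.685220 (base)
P(M+4) = C(2,2) × 0.82778^0 × 0.17222^2 = 1 × 1.0000 × 0.02965973 = 0.029660
Relative intensity = 0.029660 / 0.685220 × 100 = 4.33

4.33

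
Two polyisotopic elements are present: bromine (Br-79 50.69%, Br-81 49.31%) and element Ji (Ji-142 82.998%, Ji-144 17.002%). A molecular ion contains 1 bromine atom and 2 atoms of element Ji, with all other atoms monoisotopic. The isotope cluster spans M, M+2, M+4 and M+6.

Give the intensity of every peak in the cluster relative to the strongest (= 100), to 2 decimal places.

Bromine pattern (n=1): 0.5069 : 0.4931
Element Ji pattern (n=2): 0.6888668 : 0.2822264 : 0.0289068
Convolve the two distributions (both contribute in 2-u steps):
  M: 0.5069×0.6888668 = 0.349187
  M+2: 0.5069×0.2822264 + 0.4931×0.6888668 = 0.482741
  M+4: 0.5069×0.0289068 + 0.4931×0.2822264 = 0.153819
  M+6: 0.4931×0.0289068 = 0.014254
Scale to base peak (0.482741) = 100: 72.33 : 100.00 : 31.86 : 2.95

72.33 : 100.00 : 31.86 : 2.95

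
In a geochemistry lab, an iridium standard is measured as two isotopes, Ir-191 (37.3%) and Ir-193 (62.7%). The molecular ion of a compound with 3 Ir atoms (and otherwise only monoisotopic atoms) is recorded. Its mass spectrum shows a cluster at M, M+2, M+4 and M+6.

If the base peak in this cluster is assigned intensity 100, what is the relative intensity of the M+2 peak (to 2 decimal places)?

59.49

Binomial terms of (0.373 + 0.627)^3: M 0.0519, M+2 0.2617, M+4 0.4399, M+6 0.2465 → M+4 is the base peak.
P(M+4) = C(3,2) × 0.373^1 × 0.627^2 = 3 × 0.3730 × 0.393129 = 0.439911 (base)
P(M+2) = C(3,1) × 0.373^2 × 0.627^1 = 3 × 0.139129 × 0.6270 = 0.261702
Relative intensity = 0.261702 / 0.439911 × 100 = 59.49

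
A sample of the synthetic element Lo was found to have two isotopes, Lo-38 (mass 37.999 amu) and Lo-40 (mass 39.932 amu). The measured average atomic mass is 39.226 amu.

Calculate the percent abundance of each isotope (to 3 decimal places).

Let x be the fractional abundance of Lo-38; then Lo-40 has abundance 1 − x.
37.999·x + 39.932·(1 − x) = 39.226
(37.999 − 39.932)·x = 39.226 − 39.932
x = -0.706 / -1.933 = 0.36524 → 36.524% Lo-38, 63.476% Lo-40.

Lo-38: 36.524%, Lo-40: 63.476%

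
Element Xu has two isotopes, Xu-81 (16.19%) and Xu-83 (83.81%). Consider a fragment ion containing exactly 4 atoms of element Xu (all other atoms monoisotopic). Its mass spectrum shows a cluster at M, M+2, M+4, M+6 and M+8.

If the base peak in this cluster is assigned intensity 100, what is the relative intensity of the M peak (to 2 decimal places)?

0.14

Term probabilities: M 0.0007, M+2 0.0142, M+4 0.1105, M+6 0.3812, M+8 0.4934. Base peak = M+8.
P(M+8) = C(4,4) × 0.1619^0 × 0.8381^4 = 1 × 1.0000 × 0.49338207 = 0.493382 (base)
P(M) = C(4,0) × 0.1619^4 × 0.8381^0 = 1 × 0.00068705 × 1.0000 = 0.000687
Relative intensity = 0.000687 / 0.493382 × 100 = 0.14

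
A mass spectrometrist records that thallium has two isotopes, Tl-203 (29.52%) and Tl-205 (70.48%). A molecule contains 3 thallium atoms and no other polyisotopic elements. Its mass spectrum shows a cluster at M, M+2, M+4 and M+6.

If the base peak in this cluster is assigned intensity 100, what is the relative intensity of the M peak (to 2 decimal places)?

5.85

Binomial terms of (0.2952 + 0.7048)^3: M 0.0257, M+2 0.1843, M+4 0.4399, M+6 0.3501 → M+4 is the base peak.
P(M+4) = C(3,2) × 0.2952^1 × 0.7048^2 = 3 × 0.2952 × 0.49674304 = 0.439916 (base)
P(M) = C(3,0) × 0.2952^3 × 0.7048^0 = 1 × 0.02572463 × 1.0000 = 0.025725
Relative intensity = 0.025725 / 0.439916 × 100 = 5.85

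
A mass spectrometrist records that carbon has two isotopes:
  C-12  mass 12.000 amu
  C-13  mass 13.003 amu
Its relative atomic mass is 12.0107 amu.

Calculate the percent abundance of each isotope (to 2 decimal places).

C-12: 98.93%, C-13: 1.07%

With x = fraction of C-12 (so C-13 is 1 − x):
12.000·x + 13.003·(1 − x) = 12.0107
(12.000 − 13.003)·x = 12.0107 − 13.003
x = -0.9923 / -1.003 = 0.98933 → 98.93% C-12, 1.07% C-13.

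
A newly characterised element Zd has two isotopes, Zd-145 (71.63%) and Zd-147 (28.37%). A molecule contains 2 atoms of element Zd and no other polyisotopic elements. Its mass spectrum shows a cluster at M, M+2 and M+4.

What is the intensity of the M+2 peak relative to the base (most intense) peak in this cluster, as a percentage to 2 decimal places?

79.21%

Binomial terms of (0.7163 + 0.2837)^2: M 0.5131, M+2 0.4064, M+4 0.0805 → M is the base peak.
P(M) = C(2,0) × 0.7163^2 × 0.2837^0 = 1 × 0.51308569 × 1.0000 = 0.513086 (base)
P(M+2) = C(2,1) × 0.7163^1 × 0.2837^1 = 2 × 0.7163 × 0.2837 = 0.406429
Relative intensity = 0.406429 / 0.513086 × 100 = 79.21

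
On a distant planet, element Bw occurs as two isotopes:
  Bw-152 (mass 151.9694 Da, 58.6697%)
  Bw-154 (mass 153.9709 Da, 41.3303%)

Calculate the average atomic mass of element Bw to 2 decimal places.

152.80 Da

Average mass = Σ (abundance × isotope mass) = 0.586697 × 151.9694 + 0.413303 × 153.9709
= 89.15999 + 63.63663 = 152.79662 Da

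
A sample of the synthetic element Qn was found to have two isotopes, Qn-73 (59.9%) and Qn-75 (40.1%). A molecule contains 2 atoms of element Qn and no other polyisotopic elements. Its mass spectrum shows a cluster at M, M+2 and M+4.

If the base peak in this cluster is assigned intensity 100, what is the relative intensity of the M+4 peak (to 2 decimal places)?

33.47

Term probabilities: M 0.3588, M+2 0.4804, M+4 0.1608. Base peak = M+2.
P(M+2) = C(2,1) × 0.599^1 × 0.401^1 = 2 × 0.5990 × 0.4010 = 0.480398 (base)
P(M+4) = C(2,2) × 0.599^0 × 0.401^2 = 1 × 1.0000 × 0.160801 = 0.160801
Relative intensity = 0.160801 / 0.480398 × 100 = 33.47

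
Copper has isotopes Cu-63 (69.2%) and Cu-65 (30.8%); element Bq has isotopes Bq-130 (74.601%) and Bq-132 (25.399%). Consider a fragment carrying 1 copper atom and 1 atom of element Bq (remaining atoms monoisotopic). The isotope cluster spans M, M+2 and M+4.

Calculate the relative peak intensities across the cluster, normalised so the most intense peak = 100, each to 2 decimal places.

100.00 : 78.56 : 15.15

Copper pattern (n=1): 0.6920 : 0.3080
Element Bq pattern (n=1): 0.74601 : 0.25399
Convolve the two distributions (both contribute in 2-u steps):
  M: 0.6920×0.74601 = 0.516239
  M+2: 0.6920×0.25399 + 0.3080×0.74601 = 0.405532
  M+4: 0.3080×0.25399 = 0.078229
Scale to base peak (0.516239) = 100: 100.00 : 78.56 : 15.15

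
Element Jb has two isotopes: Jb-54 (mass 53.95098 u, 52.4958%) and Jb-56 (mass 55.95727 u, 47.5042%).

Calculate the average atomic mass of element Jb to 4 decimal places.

54.9041 u

Average mass = Σ (abundance × isotope mass) = 0.524958 × 53.95098 + 0.475042 × 55.95727
= 28.321999 + 26.582053 = 54.904052 u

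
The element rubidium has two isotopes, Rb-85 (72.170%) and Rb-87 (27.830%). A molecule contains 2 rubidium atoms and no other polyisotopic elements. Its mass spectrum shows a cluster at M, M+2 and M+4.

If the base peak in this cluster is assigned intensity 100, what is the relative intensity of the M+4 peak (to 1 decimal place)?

14.9

(0.72170 + 0.27830)^2 gives M 0.5209, M+2 0.4017, M+4 0.0775; the largest is M.
P(M) = C(2,0) × 0.72170^2 × 0.27830^0 = 1 × 0.52085089 × 1.0000 = 0.520851 (base)
P(M+4) = C(2,2) × 0.72170^0 × 0.27830^2 = 1 × 1.0000 × 0.07745089 = 0.077451
Relative intensity = 0.077451 / 0.520851 × 100 = 14.9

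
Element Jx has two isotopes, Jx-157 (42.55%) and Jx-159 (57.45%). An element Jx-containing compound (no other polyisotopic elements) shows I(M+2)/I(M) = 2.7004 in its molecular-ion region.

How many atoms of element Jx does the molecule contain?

For n independent Jx atoms, I(M+2)/I(M) = n · (abundance Jx-159) / (abundance Jx-157) = n · 0.5745/0.4255.
n = 2.7004 × 0.4255/0.5745 = 2.00 ≈ 2

2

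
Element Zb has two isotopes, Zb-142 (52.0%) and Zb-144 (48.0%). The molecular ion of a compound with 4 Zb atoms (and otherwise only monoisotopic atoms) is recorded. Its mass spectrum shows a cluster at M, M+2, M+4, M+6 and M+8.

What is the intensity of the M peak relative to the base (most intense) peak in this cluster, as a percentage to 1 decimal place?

19.6%

(0.520 + 0.480)^4 gives M 0.0731, M+2 0.2700, M+4 0.3738, M+6 0.2300, M+8 0.0531; the largest is M+4.
P(M+4) = C(4,2) × 0.520^2 × 0.480^2 = 6 × 0.2704 × 0.2304 = 0.373801 (base)
P(M) = C(4,0) × 0.520^4 × 0.480^0 = 1 × 0.07311616 × 1.0000 = 0.073116
Relative intensity = 0.073116 / 0.373801 × 100 = 19.6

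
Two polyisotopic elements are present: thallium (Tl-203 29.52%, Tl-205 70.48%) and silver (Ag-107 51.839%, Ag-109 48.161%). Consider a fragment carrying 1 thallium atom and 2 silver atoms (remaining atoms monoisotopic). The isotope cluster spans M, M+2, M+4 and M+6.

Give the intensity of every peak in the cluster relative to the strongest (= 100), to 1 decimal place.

18.9 : 80.1 : 100.0 : 38.9

Thallium pattern (n=1): 0.2952 : 0.7048
Silver pattern (n=2): 0.26872819 : 0.49932362 : 0.23194819
Convolve the two distributions (both contribute in 2-u steps):
  M: 0.2952×0.26872819 = 0.079329
  M+2: 0.2952×0.49932362 + 0.7048×0.26872819 = 0.336800
  M+4: 0.2952×0.23194819 + 0.7048×0.49932362 = 0.420394
  M+6: 0.7048×0.23194819 = 0.163477
Scale to base peak (0.420394) = 100: 18.9 : 80.1 : 100.0 : 38.9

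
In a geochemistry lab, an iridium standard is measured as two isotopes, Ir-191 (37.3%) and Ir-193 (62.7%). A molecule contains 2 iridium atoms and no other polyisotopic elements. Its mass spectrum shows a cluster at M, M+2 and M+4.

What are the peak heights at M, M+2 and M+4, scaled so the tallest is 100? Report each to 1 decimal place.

29.7 : 100.0 : 84.0

Each Ir atom is independently Ir-191 (p = 0.373) or Ir-193 (q = 0.627); the cluster is the binomial expansion (p + q)^2.
P(M) = 0.373^2 = 0.139129
P(M+2) = 2 × 0.373^1 × 0.627^1 = 0.467742
P(M+4) = 0.627^2 = 0.393129
The M+2 peak is largest (0.467742); scaling to 100 gives 29.7 : 100.0 : 84.0.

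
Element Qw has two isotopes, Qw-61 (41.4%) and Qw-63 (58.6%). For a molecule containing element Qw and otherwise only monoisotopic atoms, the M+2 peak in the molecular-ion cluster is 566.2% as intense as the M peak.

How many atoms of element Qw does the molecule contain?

4

With n Qw atoms, P(M+2)/P(M) = C(n,1)·p^(n−1)q / p^n = n·q/p = n · 0.586/0.414.
n = 5.662 × 0.414/0.586 = 4.00 ≈ 4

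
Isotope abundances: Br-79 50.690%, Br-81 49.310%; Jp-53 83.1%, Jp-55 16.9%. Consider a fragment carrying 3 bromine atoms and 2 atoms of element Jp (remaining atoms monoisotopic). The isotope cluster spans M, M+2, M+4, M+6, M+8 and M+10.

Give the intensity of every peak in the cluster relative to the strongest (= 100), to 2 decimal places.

Bromine pattern (n=3): 0.13024674 : 0.3801026 : 0.36975457 : 0.11989609
Element Jp pattern (n=2): 0.690561 : 0.280878 : 0.028561
Convolve the two distributions (both contribute in 2-u steps):
  M: 0.13024674×0.690561 = 0.089943
  M+2: 0.13024674×0.280878 + 0.3801026×0.690561 = 0.299067
  M+4: 0.13024674×0.028561 + 0.3801026×0.280878 + 0.36975457×0.690561 = 0.365821
  M+6: 0.3801026×0.028561 + 0.36975457×0.280878 + 0.11989609×0.690561 = 0.197508
  M+8: 0.36975457×0.028561 + 0.11989609×0.280878 = 0.044237
  M+10: 0.11989609×0.028561 = 0.003424
Scale to base peak (0.365821) = 100: 24.59 : 81.75 : 100.00 : 53.99 : 12.09 : 0.94

24.59 : 81.75 : 100.00 : 53.99 : 12.09 : 0.94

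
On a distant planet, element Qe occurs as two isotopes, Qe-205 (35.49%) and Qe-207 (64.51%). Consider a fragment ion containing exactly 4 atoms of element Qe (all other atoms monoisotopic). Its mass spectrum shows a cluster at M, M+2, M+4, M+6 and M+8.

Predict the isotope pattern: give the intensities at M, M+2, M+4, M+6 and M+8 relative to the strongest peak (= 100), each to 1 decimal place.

4.2 : 30.3 : 82.5 : 100.0 : 45.4

The 4 Qe atoms are independent, so intensities follow the terms of (0.3549 + 0.6451)^4.
P(M) = 0.3549^4 = 0.015864
P(M+2) = 4 × 0.3549^3 × 0.6451^1 = 0.115347
P(M+4) = 6 × 0.3549^2 × 0.6451^2 = 0.314498
P(M+6) = 4 × 0.3549^1 × 0.6451^3 = 0.381107
P(M+8) = 0.6451^4 = 0.173184
The M+6 peak is largest (0.381107); scaling to 100 gives 4.2 : 30.3 : 82.5 : 100.0 : 45.4.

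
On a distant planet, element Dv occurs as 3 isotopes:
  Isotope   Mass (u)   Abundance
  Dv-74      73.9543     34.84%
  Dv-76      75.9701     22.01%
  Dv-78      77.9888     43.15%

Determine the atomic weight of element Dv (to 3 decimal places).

76.139 u

The abundance-weighted mean is 0.3484 × 73.9543 + 0.2201 × 75.9701 + 0.4315 × 77.9888
= 25.76568 + 16.72102 + 33.65217 = 76.13887 u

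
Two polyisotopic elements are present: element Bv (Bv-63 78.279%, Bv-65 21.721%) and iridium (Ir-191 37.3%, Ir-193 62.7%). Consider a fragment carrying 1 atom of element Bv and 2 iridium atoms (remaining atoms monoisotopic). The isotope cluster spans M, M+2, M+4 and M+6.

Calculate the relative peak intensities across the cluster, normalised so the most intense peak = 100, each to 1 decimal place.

Element Bv pattern (n=1): 0.78279 : 0.21721
Iridium pattern (n=2): 0.139129 : 0.467742 : 0.393129
Convolve the two distributions (both contribute in 2-u steps):
  M: 0.78279×0.139129 = 0.108909
  M+2: 0.78279×0.467742 + 0.21721×0.139129 = 0.396364
  M+4: 0.78279×0.393129 + 0.21721×0.467742 = 0.409336
  M+6: 0.21721×0.393129 = 0.085392
Scale to base peak (0.409336) = 100: 26.6 : 96.8 : 100.0 : 20.9

26.6 : 96.8 : 100.0 : 20.9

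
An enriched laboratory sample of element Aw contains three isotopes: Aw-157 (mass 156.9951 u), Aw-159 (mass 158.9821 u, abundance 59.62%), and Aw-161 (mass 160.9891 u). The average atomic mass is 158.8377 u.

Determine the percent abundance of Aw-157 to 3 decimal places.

The remaining 40.38% is split between Aw-157 (fraction x) and Aw-161 (fraction 0.4038 − x).
Substituting: 156.9951x + 160.9891(0.4038 − x) = 64.05257198
(156.9951 − 160.9891)x = -0.9548266  ⇒  x = 0.23907, y = 0.16473
Aw-157: 23.907%, Aw-161: 16.473%.

23.907%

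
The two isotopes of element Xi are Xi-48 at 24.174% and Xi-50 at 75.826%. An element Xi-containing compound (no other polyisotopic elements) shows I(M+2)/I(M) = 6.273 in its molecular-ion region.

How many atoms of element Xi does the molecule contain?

For n independent Xi atoms, I(M+2)/I(M) = n · (abundance Xi-50) / (abundance Xi-48) = n · 0.75826/0.24174.
n = 6.273 × 0.24174/0.75826 = 2.00 ≈ 2

2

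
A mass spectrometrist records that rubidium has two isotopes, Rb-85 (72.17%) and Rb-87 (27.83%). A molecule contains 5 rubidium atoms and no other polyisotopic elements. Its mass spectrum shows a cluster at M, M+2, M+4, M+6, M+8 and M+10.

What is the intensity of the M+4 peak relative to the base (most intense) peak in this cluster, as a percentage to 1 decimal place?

77.1%

Binomial terms of (0.7217 + 0.2783)^5: M 0.1958, M+2 0.3775, M+4 0.2911, M+6 0.1123, M+8 0.0216, M+10 0.0017 → M+2 is the base peak.
P(M+2) = C(5,1) × 0.7217^4 × 0.2783^1 = 5 × 0.27128565 × 0.2783 = 0.377494 (base)
P(M+4) = C(5,2) × 0.7217^3 × 0.2783^2 = 10 × 0.37589809 × 0.07745089 = 0.291136
Relative intensity = 0.291136 / 0.377494 × 100 = 77.1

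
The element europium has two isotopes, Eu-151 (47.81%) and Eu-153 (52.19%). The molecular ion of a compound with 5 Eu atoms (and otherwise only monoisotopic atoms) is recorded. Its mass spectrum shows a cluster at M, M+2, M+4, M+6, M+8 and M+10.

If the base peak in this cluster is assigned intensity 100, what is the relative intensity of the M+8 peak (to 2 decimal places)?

Binomial terms of (0.4781 + 0.5219)^5: M 0.0250, M+2 0.1363, M+4 0.2977, M+6 0.3249, M+8 0.1774, M+10 0.0387 → M+6 is the base peak.
P(M+6) = C(5,3) × 0.4781^2 × 0.5219^3 = 10 × 0.22857961 × 0.14215492 = 0.324937 (base)
P(M+8) = C(5,4) × 0.4781^1 × 0.5219^4 = 5 × 0.4781 × 0.07419065 = 0.177353
Relative intensity = 0.177353 / 0.324937 × 100 = 54.58

54.58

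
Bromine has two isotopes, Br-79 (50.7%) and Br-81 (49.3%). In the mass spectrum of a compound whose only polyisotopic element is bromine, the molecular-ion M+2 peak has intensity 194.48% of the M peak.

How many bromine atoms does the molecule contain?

2

With n Br atoms, P(M+2)/P(M) = C(n,1)·p^(n−1)q / p^n = n·q/p = n · 0.493/0.507.
n = 1.9448 × 0.507/0.493 = 2.00 ≈ 2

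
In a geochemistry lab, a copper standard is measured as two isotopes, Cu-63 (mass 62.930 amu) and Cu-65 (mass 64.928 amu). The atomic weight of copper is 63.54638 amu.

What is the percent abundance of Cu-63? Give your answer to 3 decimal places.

With x = fraction of Cu-63 (so Cu-65 is 1 − x):
62.930·x + 64.928·(1 − x) = 63.54638
(62.930 − 64.928)·x = 63.54638 − 64.928
x = -1.38162 / -1.998 = 0.69150 → 69.150% Cu-63, 30.850% Cu-65.

69.150%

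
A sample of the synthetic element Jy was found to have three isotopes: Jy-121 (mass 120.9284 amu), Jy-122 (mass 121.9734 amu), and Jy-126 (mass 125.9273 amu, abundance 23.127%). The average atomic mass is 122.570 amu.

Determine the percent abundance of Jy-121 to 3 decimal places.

30.413%

Let x and y be the fractions of Jy-121 and Jy-122. Then x + y = 1 − 0.23127 = 0.76873 and 120.9284x + 121.9734y = 122.570 − 0.23127×125.9273 = 93.446793329.
Substituting: 120.9284x + 121.9734(0.76873 − x) = 93.446793329
(120.9284 − 121.9734)x = -0.317818453  ⇒  x = 0.30413, y = 0.46460
Jy-121: 30.413%, Jy-122: 46.460%.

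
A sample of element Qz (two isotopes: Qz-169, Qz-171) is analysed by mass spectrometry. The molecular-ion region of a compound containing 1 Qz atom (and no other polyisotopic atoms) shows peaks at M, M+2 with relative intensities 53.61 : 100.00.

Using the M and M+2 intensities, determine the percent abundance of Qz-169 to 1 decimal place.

34.9%

Let p = fractional abundance of Qz-169. I(M+2)/I(M) = [C(1,1)·p^0·(1−p)] / p^1 = 1·(1−p)/p = 100.00/53.61 = 1.8653
(1−p)/p = 1.8653/1 = 1.8653  ⇒  p = 1/(1 + 1.8653) = 0.3490
Qz-169: 34.9%, Qz-171: 65.1%.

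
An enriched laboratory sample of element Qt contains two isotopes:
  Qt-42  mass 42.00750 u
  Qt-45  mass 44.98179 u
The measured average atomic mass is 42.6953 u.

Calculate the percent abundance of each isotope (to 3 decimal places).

Writing the weighted mean with unknown fraction x of Qt-42:
42.00750·x + 44.98179·(1 − x) = 42.6953
(42.00750 − 44.98179)·x = 42.6953 − 44.98179
x = -2.28649 / -2.97429 = 0.76875 → 76.875% Qt-42, 23.125% Qt-45.

Qt-42: 76.875%, Qt-45: 23.125%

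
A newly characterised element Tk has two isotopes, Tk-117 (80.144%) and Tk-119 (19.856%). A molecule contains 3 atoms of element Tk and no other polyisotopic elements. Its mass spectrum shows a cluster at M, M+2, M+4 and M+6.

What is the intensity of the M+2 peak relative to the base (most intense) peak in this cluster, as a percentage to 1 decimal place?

Binomial terms of (0.80144 + 0.19856)^3: M 0.5148, M+2 0.3826, M+4 0.0948, M+6 0.0078 → M is the base peak.
P(M) = C(3,0) × 0.80144^3 × 0.19856^0 = 1 × 0.51476978 × 1.0000 = 0.514770 (base)
P(M+2) = C(3,1) × 0.80144^2 × 0.19856^1 = 3 × 0.64230607 × 0.19856 = 0.382609
Relative intensity = 0.382609 / 0.514770 × 100 = 74.3

74.3%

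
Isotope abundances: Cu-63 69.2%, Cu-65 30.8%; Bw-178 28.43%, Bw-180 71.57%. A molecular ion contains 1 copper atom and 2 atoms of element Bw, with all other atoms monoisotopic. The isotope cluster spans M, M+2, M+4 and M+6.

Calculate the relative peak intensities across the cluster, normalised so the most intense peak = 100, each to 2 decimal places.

11.66 : 63.88 : 100.00 : 32.88

Copper pattern (n=1): 0.6920 : 0.3080
Element Bw pattern (n=2): 0.08082649 : 0.40694702 : 0.51222649
Convolve the two distributions (both contribute in 2-u steps):
  M: 0.6920×0.08082649 = 0.055932
  M+2: 0.6920×0.40694702 + 0.3080×0.08082649 = 0.306502
  M+4: 0.6920×0.51222649 + 0.3080×0.40694702 = 0.479800
  M+6: 0.3080×0.51222649 = 0.157766
Scale to base peak (0.479800) = 100: 11.66 : 63.88 : 100.00 : 32.88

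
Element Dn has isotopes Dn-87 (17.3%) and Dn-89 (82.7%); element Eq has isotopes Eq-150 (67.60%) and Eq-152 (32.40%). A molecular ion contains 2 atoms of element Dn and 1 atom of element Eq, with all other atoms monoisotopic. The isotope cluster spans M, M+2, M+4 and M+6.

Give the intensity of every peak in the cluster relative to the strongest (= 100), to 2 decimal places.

3.65 : 36.60 : 100.00 : 39.92

Element Dn pattern (n=2): 0.029929 : 0.286142 : 0.683929
Element Eq pattern (n=1): 0.6760 : 0.3240
Convolve the two distributions (both contribute in 2-u steps):
  M: 0.029929×0.6760 = 0.020232
  M+2: 0.029929×0.3240 + 0.286142×0.6760 = 0.203129
  M+4: 0.286142×0.3240 + 0.683929×0.6760 = 0.555046
  M+6: 0.683929×0.3240 = 0.221593
Scale to base peak (0.555046) = 100: 3.65 : 36.60 : 100.00 : 39.92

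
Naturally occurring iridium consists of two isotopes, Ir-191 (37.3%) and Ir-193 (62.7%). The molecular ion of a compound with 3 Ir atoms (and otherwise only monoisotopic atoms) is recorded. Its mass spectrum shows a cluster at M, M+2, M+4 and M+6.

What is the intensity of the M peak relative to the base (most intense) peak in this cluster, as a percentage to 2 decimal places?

(0.373 + 0.627)^3 gives M 0.0519, M+2 0.2617, M+4 0.4399, M+6 0.2465; the largest is M+4.
P(M+4) = C(3,2) × 0.373^1 × 0.627^2 = 3 × 0.3730 × 0.393129 = 0.439911 (base)
P(M) = C(3,0) × 0.373^3 × 0.627^0 = 1 × 0.05189512 × 1.0000 = 0.051895
Relative intensity = 0.051895 / 0.439911 × 100 = 11.80

11.80%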